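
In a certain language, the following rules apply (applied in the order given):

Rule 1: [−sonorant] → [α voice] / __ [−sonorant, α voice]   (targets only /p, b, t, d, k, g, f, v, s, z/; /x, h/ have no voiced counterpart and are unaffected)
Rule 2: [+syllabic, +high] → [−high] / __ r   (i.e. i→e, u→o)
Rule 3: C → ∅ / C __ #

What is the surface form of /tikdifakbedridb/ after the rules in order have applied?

tigdifagbedrid

Rule 1 (regressive voicing assimilation): /k/ precedes the voiced obstruent /d/, so it voices to [g] by assimilation. /k/ precedes the voiced obstruent /b/, so it voices to [g] by assimilation. /tikdifakbedridb/ → tigdifagbedridb.
Rule 2 (pre-rhotic lowering): no segment meets the environment; /tigdifagbedridb/ is unchanged.
Rule 3 (final cluster simplification): /b/ is the second consonant of a word-final cluster /db/, so it deletes. /tigdifagbedridb/ → tigdifagbedrid.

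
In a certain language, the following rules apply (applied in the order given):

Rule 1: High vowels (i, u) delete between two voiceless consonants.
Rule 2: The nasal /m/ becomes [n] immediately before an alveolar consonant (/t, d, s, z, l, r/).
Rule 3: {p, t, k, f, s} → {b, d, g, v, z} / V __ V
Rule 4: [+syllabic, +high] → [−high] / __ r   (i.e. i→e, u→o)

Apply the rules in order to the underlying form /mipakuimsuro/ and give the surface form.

mibaguinsoro

Rule 1 (high vowel syncope): no segment meets the environment; /mipakuimsuro/ is unchanged.
Rule 2 (nasal place assimilation): /m/ precedes the alveolar consonant /s/, so it assimilates in place to [n]. /mipakuimsuro/ → mipakuinsuro.
Rule 3 (intervocalic voicing): /p/ is a voiceless obstruent between vowels /i/ and /a/, so it voices to [b]. /k/ is a voiceless obstruent between vowels /a/ and /u/, so it voices to [g]. /mipakuinsuro/ → mibaguinsuro.
Rule 4 (pre-rhotic lowering): /u/ is a high vowel immediately before /r/, so it lowers to [o]. /mibaguinsuro/ → mibaguinsoro.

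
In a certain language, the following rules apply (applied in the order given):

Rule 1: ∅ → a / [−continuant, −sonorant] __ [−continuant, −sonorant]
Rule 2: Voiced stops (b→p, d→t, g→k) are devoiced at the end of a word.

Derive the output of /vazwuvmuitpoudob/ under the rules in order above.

vazwuvmuitapoudop

Rule 1 (stop-cluster a-epenthesis): /t/ and /p/ form a stop–stop cluster, so [a] is inserted between them. /vazwuvmuitpoudob/ → vazwuvmuitapoudob.
Rule 2 (final devoicing): /b/ is a voiced stop in word-final position, so it devoices to [p]. /vazwuvmuitapoudob/ → vazwuvmuitapoudop.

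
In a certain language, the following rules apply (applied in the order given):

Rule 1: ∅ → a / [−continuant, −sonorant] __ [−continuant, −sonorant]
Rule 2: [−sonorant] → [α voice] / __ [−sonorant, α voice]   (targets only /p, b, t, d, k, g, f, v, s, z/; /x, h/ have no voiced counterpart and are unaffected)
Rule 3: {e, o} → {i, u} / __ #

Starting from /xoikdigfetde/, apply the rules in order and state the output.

xoikadikfetadi

Rule 1 (stop-cluster a-epenthesis): /k/ and /d/ form a stop–stop cluster, so [a] is inserted between them. /t/ and /d/ form a stop–stop cluster, so [a] is inserted between them. /xoikdigfetde/ → xoikadigfetade.
Rule 2 (regressive voicing assimilation): /g/ precedes the voiceless obstruent /f/, so it devoices to [k] by assimilation. /xoikadigfetade/ → xoikadikfetade.
Rule 3 (final vowel raising): /e/ is a mid vowel in word-final position, so it raises to [i]. /xoikadikfetade/ → xoikadikfetadi.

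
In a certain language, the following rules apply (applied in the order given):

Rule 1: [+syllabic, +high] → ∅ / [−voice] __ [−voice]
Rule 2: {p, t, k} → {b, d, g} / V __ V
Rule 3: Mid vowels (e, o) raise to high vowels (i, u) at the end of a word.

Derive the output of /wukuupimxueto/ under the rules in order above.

wuguubimxuedu

Rule 1 (high vowel syncope): no segment meets the environment; /wukuupimxueto/ is unchanged.
Rule 2 (intervocalic voicing): /k/ is a voiceless stop between vowels /u/ and /u/, so it voices to [g]. /p/ is a voiceless stop between vowels /u/ and /i/, so it voices to [b]. /t/ is a voiceless stop between vowels /e/ and /o/, so it voices to [d]. /wukuupimxueto/ → wuguubimxuedo.
Rule 3 (final vowel raising): /o/ is a mid vowel in word-final position, so it raises to [u]. /wuguubimxuedo/ → wuguubimxuedu.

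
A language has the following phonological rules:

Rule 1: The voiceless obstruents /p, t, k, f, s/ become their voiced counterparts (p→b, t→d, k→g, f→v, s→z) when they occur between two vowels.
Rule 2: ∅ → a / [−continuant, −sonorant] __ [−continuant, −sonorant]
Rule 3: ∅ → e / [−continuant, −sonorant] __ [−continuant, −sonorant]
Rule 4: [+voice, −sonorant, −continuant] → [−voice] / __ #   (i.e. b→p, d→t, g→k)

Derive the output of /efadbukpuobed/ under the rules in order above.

evadabukapuobet

Rule 1 (intervocalic voicing): /f/ is a voiceless obstruent between vowels /e/ and /a/, so it voices to [v]. /efadbukpuobed/ → evadbukpuobed.
Rule 2 (stop-cluster a-epenthesis): /d/ and /b/ form a stop–stop cluster, so [a] is inserted between them. /k/ and /p/ form a stop–stop cluster, so [a] is inserted between them. /evadbukpuobed/ → evadabukapuobed.
Rule 3 (stop-cluster e-epenthesis): no segment meets the environment; /evadabukapuobed/ is unchanged.
Rule 4 (final devoicing): /d/ is a voiced stop in word-final position, so it devoices to [t]. /evadabukapuobed/ → evadabukapuobet.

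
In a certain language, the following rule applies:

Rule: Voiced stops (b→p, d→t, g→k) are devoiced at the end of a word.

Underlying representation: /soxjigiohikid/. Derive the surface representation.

soxjigiohikit

/d/ is a voiced stop in word-final position, so it devoices to [t].
The other instance of /g/ does not occur in the required environment and remains unchanged.
Surface form: [soxjigiohikit].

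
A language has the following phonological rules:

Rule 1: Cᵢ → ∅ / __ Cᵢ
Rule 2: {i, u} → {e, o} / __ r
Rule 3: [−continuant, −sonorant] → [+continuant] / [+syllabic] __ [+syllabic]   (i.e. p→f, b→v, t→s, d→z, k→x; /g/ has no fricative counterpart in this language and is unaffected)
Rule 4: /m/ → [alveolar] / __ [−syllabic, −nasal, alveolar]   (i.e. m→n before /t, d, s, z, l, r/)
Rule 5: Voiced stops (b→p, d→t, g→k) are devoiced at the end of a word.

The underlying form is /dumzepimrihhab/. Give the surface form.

Rule 1 (degemination): /hh/ is a geminate; the first /h/ deletes. /dumzepimrihhab/ → dumzepimrihab.
Rule 2 (pre-rhotic lowering): no segment meets the environment; /dumzepimrihab/ is unchanged.
Rule 3 (intervocalic spirantization): /p/ is a stop between vowels /e/ and /i/, so it spirantizes to the fricative [f]. /dumzepimrihab/ → dumzefimrihab.
Rule 4 (nasal place assimilation): /m/ precedes the alveolar consonant /z/, so it assimilates in place to [n]. /m/ precedes the alveolar consonant /r/, so it assimilates in place to [n]. /dumzefimrihab/ → dunzefinrihab.
Rule 5 (final devoicing): /b/ is a voiced stop in word-final position, so it devoices to [p]. /dunzefinrihab/ → dunzefinrihap.

dunzefinrihap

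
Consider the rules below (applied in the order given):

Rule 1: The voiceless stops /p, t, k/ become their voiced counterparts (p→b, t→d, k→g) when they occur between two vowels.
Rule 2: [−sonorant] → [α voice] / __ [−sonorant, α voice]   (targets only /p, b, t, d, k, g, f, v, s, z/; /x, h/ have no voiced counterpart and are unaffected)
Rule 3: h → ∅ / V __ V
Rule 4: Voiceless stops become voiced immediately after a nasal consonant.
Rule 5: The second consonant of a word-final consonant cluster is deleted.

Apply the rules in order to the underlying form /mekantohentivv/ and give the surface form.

Rule 1 (intervocalic voicing): /k/ is a voiceless stop between vowels /e/ and /a/, so it voices to [g]. /mekantohentivv/ → megantohentivv.
Rule 2 (regressive voicing assimilation): no segment meets the environment; /megantohentivv/ is unchanged.
Rule 3 (intervocalic h-deletion): /h/ occurs between vowels /o/ and /e/, so it deletes. /megantohentivv/ → megantoentivv.
Rule 4 (post-nasal voicing): /t/ is a voiceless stop immediately after the nasal /n/, so it voices to [d]. /t/ is a voiceless stop immediately after the nasal /n/, so it voices to [d]. /megantoentivv/ → megandoendivv.
Rule 5 (final cluster simplification): /v/ is the second consonant of a word-final cluster /vv/, so it deletes. /megandoendivv/ → megandoendiv.

megandoendiv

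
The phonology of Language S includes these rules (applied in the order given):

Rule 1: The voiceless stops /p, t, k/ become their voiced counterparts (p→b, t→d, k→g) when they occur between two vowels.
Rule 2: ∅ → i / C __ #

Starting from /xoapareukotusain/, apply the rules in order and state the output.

xoabareugodusaini

Rule 1 (intervocalic voicing): /p/ is a voiceless stop between vowels /a/ and /a/, so it voices to [b]. /k/ is a voiceless stop between vowels /u/ and /o/, so it voices to [g]. /t/ is a voiceless stop between vowels /o/ and /u/, so it voices to [d]. /xoapareukotusain/ → xoabareugodusain.
Rule 2 (final i-epenthesis): the form ends in the consonant /n/, so [i] is inserted word-finally. /xoabareugodusain/ → xoabareugodusaini.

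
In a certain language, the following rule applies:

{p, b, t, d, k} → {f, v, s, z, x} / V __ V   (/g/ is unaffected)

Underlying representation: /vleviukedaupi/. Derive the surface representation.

/k/ is a stop between vowels /u/ and /e/, so it spirantizes to the fricative [x].
/d/ is a stop between vowels /e/ and /a/, so it spirantizes to the fricative [z].
/p/ is a stop between vowels /u/ and /i/, so it spirantizes to the fricative [f].
Surface form: [vleviuxezaufi].

vleviuxezaufi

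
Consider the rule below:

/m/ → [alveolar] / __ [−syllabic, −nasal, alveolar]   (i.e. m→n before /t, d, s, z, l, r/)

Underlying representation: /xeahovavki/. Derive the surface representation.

xeahovavki

No segment of /xeahovavki/ meets the structural description of the rule, so the form surfaces unchanged.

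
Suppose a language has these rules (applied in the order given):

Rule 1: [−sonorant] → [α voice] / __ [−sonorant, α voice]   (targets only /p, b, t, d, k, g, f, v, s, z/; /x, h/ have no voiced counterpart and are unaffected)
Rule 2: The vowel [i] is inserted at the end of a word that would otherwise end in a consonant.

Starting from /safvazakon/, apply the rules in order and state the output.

Rule 1 (regressive voicing assimilation): /f/ precedes the voiced obstruent /v/, so it voices to [v] by assimilation. /safvazakon/ → savvazakon.
Rule 2 (final i-epenthesis): the form ends in the consonant /n/, so [i] is inserted word-finally. /savvazakon/ → savvazakoni.

savvazakoni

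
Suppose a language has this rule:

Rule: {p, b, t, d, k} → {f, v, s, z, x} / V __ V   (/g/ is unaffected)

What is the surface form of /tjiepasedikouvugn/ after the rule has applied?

tjiefasezixouvugn

/p/ is a stop between vowels /e/ and /a/, so it spirantizes to the fricative [f].
/d/ is a stop between vowels /e/ and /i/, so it spirantizes to the fricative [z].
/k/ is a stop between vowels /i/ and /o/, so it spirantizes to the fricative [x].
Surface form: [tjiefasezixouvugn].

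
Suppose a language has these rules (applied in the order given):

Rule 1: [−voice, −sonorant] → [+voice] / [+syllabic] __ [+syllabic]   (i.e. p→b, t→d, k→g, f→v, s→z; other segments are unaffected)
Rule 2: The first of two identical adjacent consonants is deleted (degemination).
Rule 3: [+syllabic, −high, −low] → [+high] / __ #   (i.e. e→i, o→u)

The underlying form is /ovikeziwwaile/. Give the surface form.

ovigeziwaili

Rule 1 (intervocalic voicing): /k/ is a voiceless obstruent between vowels /i/ and /e/, so it voices to [g]. /ovikeziwwaile/ → ovigeziwwaile.
Rule 2 (degemination): /ww/ is a geminate; the first /w/ deletes. /ovigeziwwaile/ → ovigeziwaile.
Rule 3 (final vowel raising): /e/ is a mid vowel in word-final position, so it raises to [i]. /ovigeziwaile/ → ovigeziwaili.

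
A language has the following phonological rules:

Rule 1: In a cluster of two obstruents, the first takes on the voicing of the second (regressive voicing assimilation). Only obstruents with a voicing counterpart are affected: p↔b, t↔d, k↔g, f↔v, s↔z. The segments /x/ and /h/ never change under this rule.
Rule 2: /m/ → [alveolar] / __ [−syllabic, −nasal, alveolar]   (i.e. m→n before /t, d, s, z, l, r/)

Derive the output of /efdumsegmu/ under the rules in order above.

Rule 1 (regressive voicing assimilation): /f/ precedes the voiced obstruent /d/, so it voices to [v] by assimilation. /efdumsegmu/ → evdumsegmu.
Rule 2 (nasal place assimilation): /m/ precedes the alveolar consonant /s/, so it assimilates in place to [n]. /evdumsegmu/ → evdunsegmu.

evdunsegmu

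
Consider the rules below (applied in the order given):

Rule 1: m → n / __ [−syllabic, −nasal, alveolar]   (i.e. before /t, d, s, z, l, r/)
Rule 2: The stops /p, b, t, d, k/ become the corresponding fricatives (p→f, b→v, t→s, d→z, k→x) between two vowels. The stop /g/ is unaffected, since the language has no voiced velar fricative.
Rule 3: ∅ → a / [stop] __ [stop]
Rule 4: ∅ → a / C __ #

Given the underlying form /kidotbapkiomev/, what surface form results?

Rule 1 (nasal place assimilation): no segment meets the environment; /kidotbapkiomev/ is unchanged.
Rule 2 (intervocalic spirantization): /d/ is a stop between vowels /i/ and /o/, so it spirantizes to the fricative [z]. /kidotbapkiomev/ → kizotbapkiomev.
Rule 3 (stop-cluster a-epenthesis): /t/ and /b/ form a stop–stop cluster, so [a] is inserted between them. /p/ and /k/ form a stop–stop cluster, so [a] is inserted between them. /kizotbapkiomev/ → kizotabapakiomev.
Rule 4 (final a-epenthesis): the form ends in the consonant /v/, so [a] is inserted word-finally. /kizotabapakiomev/ → kizotabapakiomeva.

kizotabapakiomeva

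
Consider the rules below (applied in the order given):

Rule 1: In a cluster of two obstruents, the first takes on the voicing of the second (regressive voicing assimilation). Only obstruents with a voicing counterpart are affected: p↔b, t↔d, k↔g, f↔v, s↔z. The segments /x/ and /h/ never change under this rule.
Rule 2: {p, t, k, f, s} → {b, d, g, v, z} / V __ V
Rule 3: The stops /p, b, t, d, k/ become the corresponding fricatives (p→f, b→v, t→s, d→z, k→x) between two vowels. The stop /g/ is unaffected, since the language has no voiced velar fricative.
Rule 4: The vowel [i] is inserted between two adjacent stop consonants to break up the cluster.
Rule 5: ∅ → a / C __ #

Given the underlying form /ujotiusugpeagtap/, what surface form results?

ujoziuzukipeakitapa

Rule 1 (regressive voicing assimilation): /g/ precedes the voiceless obstruent /p/, so it devoices to [k] by assimilation. /g/ precedes the voiceless obstruent /t/, so it devoices to [k] by assimilation. /ujotiusugpeagtap/ → ujotiusukpeaktap.
Rule 2 (intervocalic voicing): /t/ is a voiceless obstruent between vowels /o/ and /i/, so it voices to [d]. /s/ is a voiceless obstruent between vowels /u/ and /u/, so it voices to [z]. /ujotiusukpeaktap/ → ujodiuzukpeaktap.
Rule 3 (intervocalic spirantization): /d/ is a stop between vowels /o/ and /i/, so it spirantizes to the fricative [z]. /ujodiuzukpeaktap/ → ujoziuzukpeaktap.
Rule 4 (stop-cluster i-epenthesis): /k/ and /p/ form a stop–stop cluster, so [i] is inserted between them. /k/ and /t/ form a stop–stop cluster, so [i] is inserted between them. /ujoziuzukpeaktap/ → ujoziuzukipeakitap.
Rule 5 (final a-epenthesis): the form ends in the consonant /p/, so [a] is inserted word-finally. /ujoziuzukipeakitap/ → ujoziuzukipeakitapa.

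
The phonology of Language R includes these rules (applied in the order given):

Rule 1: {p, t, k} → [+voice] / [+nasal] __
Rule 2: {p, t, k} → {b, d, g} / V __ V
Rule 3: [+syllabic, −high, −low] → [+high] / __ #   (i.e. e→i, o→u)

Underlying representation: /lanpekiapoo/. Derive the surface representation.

Rule 1 (post-nasal voicing): /p/ is a voiceless stop immediately after the nasal /n/, so it voices to [b]. /lanpekiapoo/ → lanbekiapoo.
Rule 2 (intervocalic voicing): /k/ is a voiceless stop between vowels /e/ and /i/, so it voices to [g]. /p/ is a voiceless stop between vowels /a/ and /o/, so it voices to [b]. /lanbekiapoo/ → lanbegiaboo.
Rule 3 (final vowel raising): /o/ is a mid vowel in word-final position, so it raises to [u]. /lanbegiaboo/ → lanbegiabou.

lanbegiabou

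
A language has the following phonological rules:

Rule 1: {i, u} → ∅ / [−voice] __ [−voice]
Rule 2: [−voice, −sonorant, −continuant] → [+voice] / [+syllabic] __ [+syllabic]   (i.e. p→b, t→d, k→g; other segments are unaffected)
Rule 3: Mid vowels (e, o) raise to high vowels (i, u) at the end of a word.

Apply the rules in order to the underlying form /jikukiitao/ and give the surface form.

jikkiidau

Rule 1 (high vowel syncope): /u/ is a high vowel flanked by voiceless consonants /k/ and /k/, so it deletes. /jikukiitao/ → jikkiitao.
Rule 2 (intervocalic voicing): /t/ is a voiceless stop between vowels /i/ and /a/, so it voices to [d]. /jikkiitao/ → jikkiidao.
Rule 3 (final vowel raising): /o/ is a mid vowel in word-final position, so it raises to [u]. /jikkiidao/ → jikkiidau.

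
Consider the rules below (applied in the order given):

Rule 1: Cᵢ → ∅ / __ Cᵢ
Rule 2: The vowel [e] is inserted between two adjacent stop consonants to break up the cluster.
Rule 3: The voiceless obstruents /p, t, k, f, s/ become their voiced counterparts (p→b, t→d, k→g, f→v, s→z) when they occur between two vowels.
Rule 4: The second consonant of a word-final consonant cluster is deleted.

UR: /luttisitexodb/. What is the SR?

Rule 1 (degemination): /tt/ is a geminate; the first /t/ deletes. /luttisitexodb/ → lutisitexodb.
Rule 2 (stop-cluster e-epenthesis): /d/ and /b/ form a stop–stop cluster, so [e] is inserted between them. /lutisitexodb/ → lutisitexodeb.
Rule 3 (intervocalic voicing): /t/ is a voiceless obstruent between vowels /u/ and /i/, so it voices to [d]. /s/ is a voiceless obstruent between vowels /i/ and /i/, so it voices to [z]. /t/ is a voiceless obstruent between vowels /i/ and /e/, so it voices to [d]. /lutisitexodeb/ → ludizidexodeb.
Rule 4 (final cluster simplification): no segment meets the environment; /ludizidexodeb/ is unchanged.

ludizidexodeb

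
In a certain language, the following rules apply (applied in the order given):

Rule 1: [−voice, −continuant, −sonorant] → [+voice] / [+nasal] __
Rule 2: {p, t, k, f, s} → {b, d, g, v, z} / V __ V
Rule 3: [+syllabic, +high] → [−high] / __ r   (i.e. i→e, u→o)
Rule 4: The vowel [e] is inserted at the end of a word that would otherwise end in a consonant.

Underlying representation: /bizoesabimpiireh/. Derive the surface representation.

Rule 1 (post-nasal voicing): /p/ is a voiceless stop immediately after the nasal /m/, so it voices to [b]. /bizoesabimpiireh/ → bizoesabimbiireh.
Rule 2 (intervocalic voicing): /s/ is a voiceless obstruent between vowels /e/ and /a/, so it voices to [z]. /bizoesabimbiireh/ → bizoezabimbiireh.
Rule 3 (pre-rhotic lowering): /i/ is a high vowel immediately before /r/, so it lowers to [e]. /bizoezabimbiireh/ → bizoezabimbiereh.
Rule 4 (final e-epenthesis): the form ends in the consonant /h/, so [e] is inserted word-finally. /bizoezabimbiereh/ → bizoezabimbierehe.

bizoezabimbierehe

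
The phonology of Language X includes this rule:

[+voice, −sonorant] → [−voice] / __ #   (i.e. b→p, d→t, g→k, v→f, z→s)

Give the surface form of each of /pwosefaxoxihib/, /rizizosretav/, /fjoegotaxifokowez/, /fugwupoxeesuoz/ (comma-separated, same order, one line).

pwosefaxoxihip, rizizosretaf, fjoegotaxifokowes, fugwupoxeesuos

/pwosefaxoxihib/: /b/ is a voiced obstruent in word-final position, so it devoices to [p]. → [pwosefaxoxihip].
/rizizosretav/: /v/ is a voiced obstruent in word-final position, so it devoices to [f]. → [rizizosretaf].
/fjoegotaxifokowez/: /z/ is a voiced obstruent in word-final position, so it devoices to [s]. → [fjoegotaxifokowes].
/fugwupoxeesuoz/: /z/ is a voiced obstruent in word-final position, so it devoices to [s]. → [fugwupoxeesuos].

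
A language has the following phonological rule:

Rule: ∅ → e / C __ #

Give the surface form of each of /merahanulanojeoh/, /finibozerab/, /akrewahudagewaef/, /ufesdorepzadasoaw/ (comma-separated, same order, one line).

merahanulanojeohe, finibozerabe, akrewahudagewaefe, ufesdorepzadasoawe

/merahanulanojeoh/: the form ends in the consonant /h/, so [e] is inserted word-finally. → [merahanulanojeohe].
/finibozerab/: the form ends in the consonant /b/, so [e] is inserted word-finally. → [finibozerabe].
/akrewahudagewaef/: the form ends in the consonant /f/, so [e] is inserted word-finally. → [akrewahudagewaefe].
/ufesdorepzadasoaw/: the form ends in the consonant /w/, so [e] is inserted word-finally. → [ufesdorepzadasoawe].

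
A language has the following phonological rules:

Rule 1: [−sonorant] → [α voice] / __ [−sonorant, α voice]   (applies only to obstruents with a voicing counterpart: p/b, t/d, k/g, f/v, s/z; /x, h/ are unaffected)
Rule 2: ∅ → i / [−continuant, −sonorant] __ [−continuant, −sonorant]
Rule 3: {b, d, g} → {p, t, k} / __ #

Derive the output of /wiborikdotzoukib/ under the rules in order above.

Rule 1 (regressive voicing assimilation): /k/ precedes the voiced obstruent /d/, so it voices to [g] by assimilation. /t/ precedes the voiced obstruent /z/, so it voices to [d] by assimilation. /wiborikdotzoukib/ → wiborigdodzoukib.
Rule 2 (stop-cluster i-epenthesis): /g/ and /d/ form a stop–stop cluster, so [i] is inserted between them. /wiborigdodzoukib/ → wiborigidodzoukib.
Rule 3 (final devoicing): /b/ is a voiced stop in word-final position, so it devoices to [p]. /wiborigidodzoukib/ → wiborigidodzoukip.

wiborigidodzoukip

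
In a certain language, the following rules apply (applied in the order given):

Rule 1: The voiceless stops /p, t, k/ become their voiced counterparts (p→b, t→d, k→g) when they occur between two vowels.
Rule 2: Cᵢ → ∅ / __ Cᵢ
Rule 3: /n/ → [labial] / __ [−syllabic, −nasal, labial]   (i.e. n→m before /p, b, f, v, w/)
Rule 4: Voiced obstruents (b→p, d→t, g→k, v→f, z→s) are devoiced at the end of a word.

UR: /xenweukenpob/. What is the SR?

xemweugempop

Rule 1 (intervocalic voicing): /k/ is a voiceless stop between vowels /u/ and /e/, so it voices to [g]. /xenweukenpob/ → xenweugenpob.
Rule 2 (degemination): no segment meets the environment; /xenweugenpob/ is unchanged.
Rule 3 (nasal place assimilation): /n/ precedes the labial consonant /w/, so it assimilates in place to [m]. /n/ precedes the labial consonant /p/, so it assimilates in place to [m]. /xenweugenpob/ → xemweugempob.
Rule 4 (final devoicing): /b/ is a voiced obstruent in word-final position, so it devoices to [p]. /xemweugempob/ → xemweugempop.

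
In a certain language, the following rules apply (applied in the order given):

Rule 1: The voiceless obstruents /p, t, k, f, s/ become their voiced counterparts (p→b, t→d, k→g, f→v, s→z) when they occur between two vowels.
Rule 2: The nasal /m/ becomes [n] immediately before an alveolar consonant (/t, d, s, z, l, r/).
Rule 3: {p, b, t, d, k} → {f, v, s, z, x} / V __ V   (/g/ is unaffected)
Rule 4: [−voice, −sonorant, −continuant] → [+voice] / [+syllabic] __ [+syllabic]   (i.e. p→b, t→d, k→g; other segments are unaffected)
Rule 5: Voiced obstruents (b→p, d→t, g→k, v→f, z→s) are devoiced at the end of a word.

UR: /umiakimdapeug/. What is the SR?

Rule 1 (intervocalic voicing): /k/ is a voiceless obstruent between vowels /a/ and /i/, so it voices to [g]. /p/ is a voiceless obstruent between vowels /a/ and /e/, so it voices to [b]. /umiakimdapeug/ → umiagimdabeug.
Rule 2 (nasal place assimilation): /m/ precedes the alveolar consonant /d/, so it assimilates in place to [n]. /umiagimdabeug/ → umiagindabeug.
Rule 3 (intervocalic spirantization): /b/ is a stop between vowels /a/ and /e/, so it spirantizes to the fricative [v]. /umiagindabeug/ → umiagindaveug.
Rule 4 (intervocalic voicing): no segment meets the environment; /umiagindaveug/ is unchanged.
Rule 5 (final devoicing): /g/ is a voiced obstruent in word-final position, so it devoices to [k]. /umiagindaveug/ → umiagindaveuk.

umiagindaveuk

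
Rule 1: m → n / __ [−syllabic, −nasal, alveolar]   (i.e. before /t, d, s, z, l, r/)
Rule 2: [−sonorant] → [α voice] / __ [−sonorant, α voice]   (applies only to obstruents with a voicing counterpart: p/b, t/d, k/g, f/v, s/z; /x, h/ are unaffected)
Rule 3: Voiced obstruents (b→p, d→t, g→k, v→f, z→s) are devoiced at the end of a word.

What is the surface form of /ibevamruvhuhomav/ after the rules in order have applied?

Rule 1 (nasal place assimilation): /m/ precedes the alveolar consonant /r/, so it assimilates in place to [n]. /ibevamruvhuhomav/ → ibevanruvhuhomav.
Rule 2 (regressive voicing assimilation): /v/ precedes the voiceless obstruent /h/, so it devoices to [f] by assimilation. /ibevanruvhuhomav/ → ibevanrufhuhomav.
Rule 3 (final devoicing): /v/ is a voiced obstruent in word-final position, so it devoices to [f]. /ibevanrufhuhomav/ → ibevanrufhuhomaf.

ibevanrufhuhomaf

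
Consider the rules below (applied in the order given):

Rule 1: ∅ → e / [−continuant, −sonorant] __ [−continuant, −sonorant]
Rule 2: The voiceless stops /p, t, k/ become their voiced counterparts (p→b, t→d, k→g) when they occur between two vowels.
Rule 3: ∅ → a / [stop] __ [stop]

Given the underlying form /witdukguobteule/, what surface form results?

Rule 1 (stop-cluster e-epenthesis): /t/ and /d/ form a stop–stop cluster, so [e] is inserted between them. /k/ and /g/ form a stop–stop cluster, so [e] is inserted between them. /b/ and /t/ form a stop–stop cluster, so [e] is inserted between them. /witdukguobteule/ → witedukeguobeteule.
Rule 2 (intervocalic voicing): /t/ is a voiceless stop between vowels /i/ and /e/, so it voices to [d]. /k/ is a voiceless stop between vowels /u/ and /e/, so it voices to [g]. /t/ is a voiceless stop between vowels /e/ and /e/, so it voices to [d]. /witedukeguobeteule/ → widedugeguobedeule.
Rule 3 (stop-cluster a-epenthesis): no segment meets the environment; /widedugeguobedeule/ is unchanged.

widedugeguobedeule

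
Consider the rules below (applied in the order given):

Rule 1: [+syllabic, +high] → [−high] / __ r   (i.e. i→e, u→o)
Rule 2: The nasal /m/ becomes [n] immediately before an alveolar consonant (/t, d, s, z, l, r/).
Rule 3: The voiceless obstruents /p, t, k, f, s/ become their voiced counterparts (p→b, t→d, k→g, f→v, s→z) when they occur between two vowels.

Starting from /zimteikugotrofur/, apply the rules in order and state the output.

Rule 1 (pre-rhotic lowering): /u/ is a high vowel immediately before /r/, so it lowers to [o]. /zimteikugotrofur/ → zimteikugotrofor.
Rule 2 (nasal place assimilation): /m/ precedes the alveolar consonant /t/, so it assimilates in place to [n]. /zimteikugotrofor/ → zinteikugotrofor.
Rule 3 (intervocalic voicing): /k/ is a voiceless obstruent between vowels /i/ and /u/, so it voices to [g]. /f/ is a voiceless obstruent between vowels /o/ and /o/, so it voices to [v]. /zinteikugotrofor/ → zinteigugotrovor.

zinteigugotrovor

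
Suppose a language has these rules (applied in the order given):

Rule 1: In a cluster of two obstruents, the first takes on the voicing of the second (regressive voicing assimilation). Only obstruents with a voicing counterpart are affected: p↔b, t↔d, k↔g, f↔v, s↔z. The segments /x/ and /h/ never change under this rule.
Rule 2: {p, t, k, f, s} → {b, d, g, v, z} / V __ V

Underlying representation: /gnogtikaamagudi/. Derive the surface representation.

Rule 1 (regressive voicing assimilation): /g/ precedes the voiceless obstruent /t/, so it devoices to [k] by assimilation. /gnogtikaamagudi/ → gnoktikaamagudi.
Rule 2 (intervocalic voicing): /k/ is a voiceless obstruent between vowels /i/ and /a/, so it voices to [g]. /gnoktikaamagudi/ → gnoktigaamagudi.

gnoktigaamagudi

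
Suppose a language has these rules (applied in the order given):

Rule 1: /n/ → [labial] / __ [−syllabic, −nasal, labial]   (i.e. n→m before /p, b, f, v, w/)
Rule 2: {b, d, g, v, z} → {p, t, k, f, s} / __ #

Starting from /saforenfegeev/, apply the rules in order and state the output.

Rule 1 (nasal place assimilation): /n/ precedes the labial consonant /f/, so it assimilates in place to [m]. /saforenfegeev/ → saforemfegeev.
Rule 2 (final devoicing): /v/ is a voiced obstruent in word-final position, so it devoices to [f]. /saforemfegeev/ → saforemfegeef.

saforemfegeef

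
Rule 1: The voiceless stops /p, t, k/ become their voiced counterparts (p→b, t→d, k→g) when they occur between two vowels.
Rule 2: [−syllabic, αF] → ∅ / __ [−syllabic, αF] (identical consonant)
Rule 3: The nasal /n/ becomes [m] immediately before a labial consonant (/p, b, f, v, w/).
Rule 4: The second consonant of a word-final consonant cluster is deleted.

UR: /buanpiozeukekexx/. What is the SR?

Rule 1 (intervocalic voicing): /k/ is a voiceless stop between vowels /u/ and /e/, so it voices to [g]. /k/ is a voiceless stop between vowels /e/ and /e/, so it voices to [g]. /buanpiozeukekexx/ → buanpiozeugegexx.
Rule 2 (degemination): /xx/ is a geminate; the first /x/ deletes. /buanpiozeugegexx/ → buanpiozeugegex.
Rule 3 (nasal place assimilation): /n/ precedes the labial consonant /p/, so it assimilates in place to [m]. /buanpiozeugegex/ → buampiozeugegex.
Rule 4 (final cluster simplification): no segment meets the environment; /buampiozeugegex/ is unchanged.

buampiozeugegex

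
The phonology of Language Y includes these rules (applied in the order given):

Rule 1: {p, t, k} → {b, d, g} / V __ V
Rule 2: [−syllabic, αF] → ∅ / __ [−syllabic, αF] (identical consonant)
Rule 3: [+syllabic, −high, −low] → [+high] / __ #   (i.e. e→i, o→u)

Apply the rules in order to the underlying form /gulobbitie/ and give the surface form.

gulobidii

Rule 1 (intervocalic voicing): /t/ is a voiceless stop between vowels /i/ and /i/, so it voices to [d]. /gulobbitie/ → gulobbidie.
Rule 2 (degemination): /bb/ is a geminate; the first /b/ deletes. /gulobbidie/ → gulobidie.
Rule 3 (final vowel raising): /e/ is a mid vowel in word-final position, so it raises to [i]. /gulobidie/ → gulobidii.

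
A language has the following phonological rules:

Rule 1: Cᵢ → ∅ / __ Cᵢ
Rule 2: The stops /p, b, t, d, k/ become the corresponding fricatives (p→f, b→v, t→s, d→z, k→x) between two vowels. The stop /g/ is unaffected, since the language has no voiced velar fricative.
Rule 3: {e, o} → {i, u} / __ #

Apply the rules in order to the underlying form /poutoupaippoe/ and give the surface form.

pousoufaifoi

Rule 1 (degemination): /pp/ is a geminate; the first /p/ deletes. /poutoupaippoe/ → poutoupaipoe.
Rule 2 (intervocalic spirantization): /t/ is a stop between vowels /u/ and /o/, so it spirantizes to the fricative [s]. /p/ is a stop between vowels /u/ and /a/, so it spirantizes to the fricative [f]. /p/ is a stop between vowels /i/ and /o/, so it spirantizes to the fricative [f]. /poutoupaipoe/ → pousoufaifoe.
Rule 3 (final vowel raising): /e/ is a mid vowel in word-final position, so it raises to [i]. /pousoufaifoe/ → pousoufaifoi.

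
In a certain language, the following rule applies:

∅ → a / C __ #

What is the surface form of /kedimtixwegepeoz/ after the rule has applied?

kedimtixwegepeoza

the form ends in the consonant /z/, so [a] is inserted word-finally.
Surface form: [kedimtixwegepeoza].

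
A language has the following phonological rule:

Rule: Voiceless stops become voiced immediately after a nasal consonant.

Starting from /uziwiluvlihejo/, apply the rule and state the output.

No segment of /uziwiluvlihejo/ meets the structural description of the rule, so the form surfaces unchanged.

uziwiluvlihejo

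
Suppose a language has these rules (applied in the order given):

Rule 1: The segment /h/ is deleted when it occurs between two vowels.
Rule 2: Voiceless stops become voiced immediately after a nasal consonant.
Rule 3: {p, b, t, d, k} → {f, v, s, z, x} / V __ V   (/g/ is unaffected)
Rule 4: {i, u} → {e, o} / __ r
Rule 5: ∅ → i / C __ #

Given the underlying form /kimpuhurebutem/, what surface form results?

kimbuorevusemi

Rule 1 (intervocalic h-deletion): /h/ occurs between vowels /u/ and /u/, so it deletes. /kimpuhurebutem/ → kimpuurebutem.
Rule 2 (post-nasal voicing): /p/ is a voiceless stop immediately after the nasal /m/, so it voices to [b]. /kimpuurebutem/ → kimbuurebutem.
Rule 3 (intervocalic spirantization): /b/ is a stop between vowels /e/ and /u/, so it spirantizes to the fricative [v]. /t/ is a stop between vowels /u/ and /e/, so it spirantizes to the fricative [s]. /kimbuurebutem/ → kimbuurevusem.
Rule 4 (pre-rhotic lowering): /u/ is a high vowel immediately before /r/, so it lowers to [o]. /kimbuurevusem/ → kimbuorevusem.
Rule 5 (final i-epenthesis): the form ends in the consonant /m/, so [i] is inserted word-finally. /kimbuorevusem/ → kimbuorevusemi.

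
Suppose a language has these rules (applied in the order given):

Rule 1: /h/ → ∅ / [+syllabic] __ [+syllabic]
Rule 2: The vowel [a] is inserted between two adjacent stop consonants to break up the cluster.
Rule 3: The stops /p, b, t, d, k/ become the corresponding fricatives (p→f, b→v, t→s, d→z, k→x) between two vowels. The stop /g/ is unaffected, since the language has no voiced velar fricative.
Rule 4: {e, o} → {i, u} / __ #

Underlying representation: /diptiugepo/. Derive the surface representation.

Rule 1 (intervocalic h-deletion): no segment meets the environment; /diptiugepo/ is unchanged.
Rule 2 (stop-cluster a-epenthesis): /p/ and /t/ form a stop–stop cluster, so [a] is inserted between them. /diptiugepo/ → dipatiugepo.
Rule 3 (intervocalic spirantization): /p/ is a stop between vowels /i/ and /a/, so it spirantizes to the fricative [f]. /t/ is a stop between vowels /a/ and /i/, so it spirantizes to the fricative [s]. /p/ is a stop between vowels /e/ and /o/, so it spirantizes to the fricative [f]. /dipatiugepo/ → difasiugefo.
Rule 4 (final vowel raising): /o/ is a mid vowel in word-final position, so it raises to [u]. /difasiugefo/ → difasiugefu.

difasiugefu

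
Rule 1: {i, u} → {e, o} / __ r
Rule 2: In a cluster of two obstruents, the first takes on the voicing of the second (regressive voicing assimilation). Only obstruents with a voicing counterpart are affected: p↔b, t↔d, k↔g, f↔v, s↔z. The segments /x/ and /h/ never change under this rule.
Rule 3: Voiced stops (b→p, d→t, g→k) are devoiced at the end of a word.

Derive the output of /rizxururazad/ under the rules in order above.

risxororazat

Rule 1 (pre-rhotic lowering): /u/ is a high vowel immediately before /r/, so it lowers to [o]. /u/ is a high vowel immediately before /r/, so it lowers to [o]. /rizxururazad/ → rizxororazad.
Rule 2 (regressive voicing assimilation): /z/ precedes the voiceless obstruent /x/, so it devoices to [s] by assimilation. /rizxororazad/ → risxororazad.
Rule 3 (final devoicing): /d/ is a voiced stop in word-final position, so it devoices to [t]. /risxororazad/ → risxororazat.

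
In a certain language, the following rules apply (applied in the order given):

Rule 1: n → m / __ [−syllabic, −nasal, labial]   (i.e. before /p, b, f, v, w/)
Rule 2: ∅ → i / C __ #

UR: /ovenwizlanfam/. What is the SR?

Rule 1 (nasal place assimilation): /n/ precedes the labial consonant /w/, so it assimilates in place to [m]. /n/ precedes the labial consonant /f/, so it assimilates in place to [m]. /ovenwizlanfam/ → ovemwizlamfam.
Rule 2 (final i-epenthesis): the form ends in the consonant /m/, so [i] is inserted word-finally. /ovemwizlamfam/ → ovemwizlamfami.

ovemwizlamfami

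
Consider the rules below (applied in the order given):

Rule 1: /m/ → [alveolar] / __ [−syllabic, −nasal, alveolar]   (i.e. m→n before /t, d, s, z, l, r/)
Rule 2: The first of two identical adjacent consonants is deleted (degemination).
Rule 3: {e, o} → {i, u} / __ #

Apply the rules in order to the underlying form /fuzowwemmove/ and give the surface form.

Rule 1 (nasal place assimilation): no segment meets the environment; /fuzowwemmove/ is unchanged.
Rule 2 (degemination): /ww/ is a geminate; the first /w/ deletes. /mm/ is a geminate; the first /m/ deletes. /fuzowwemmove/ → fuzowemove.
Rule 3 (final vowel raising): /e/ is a mid vowel in word-final position, so it raises to [i]. /fuzowemove/ → fuzowemovi.

fuzowemovi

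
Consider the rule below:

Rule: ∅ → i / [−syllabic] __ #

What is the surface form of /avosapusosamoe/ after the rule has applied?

No segment of /avosapusosamoe/ meets the structural description of the rule, so the form surfaces unchanged.

avosapusosamoe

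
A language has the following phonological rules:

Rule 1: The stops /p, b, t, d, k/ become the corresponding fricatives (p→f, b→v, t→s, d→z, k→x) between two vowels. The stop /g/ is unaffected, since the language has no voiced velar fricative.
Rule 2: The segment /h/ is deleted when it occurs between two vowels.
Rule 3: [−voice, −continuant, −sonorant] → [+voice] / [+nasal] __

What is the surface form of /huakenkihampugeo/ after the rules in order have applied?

huaxengiambugeo

Rule 1 (intervocalic spirantization): /k/ is a stop between vowels /a/ and /e/, so it spirantizes to the fricative [x]. /huakenkihampugeo/ → huaxenkihampugeo.
Rule 2 (intervocalic h-deletion): /h/ occurs between vowels /i/ and /a/, so it deletes. /huaxenkihampugeo/ → huaxenkiampugeo.
Rule 3 (post-nasal voicing): /k/ is a voiceless stop immediately after the nasal /n/, so it voices to [g]. /p/ is a voiceless stop immediately after the nasal /m/, so it voices to [b]. /huaxenkiampugeo/ → huaxengiambugeo.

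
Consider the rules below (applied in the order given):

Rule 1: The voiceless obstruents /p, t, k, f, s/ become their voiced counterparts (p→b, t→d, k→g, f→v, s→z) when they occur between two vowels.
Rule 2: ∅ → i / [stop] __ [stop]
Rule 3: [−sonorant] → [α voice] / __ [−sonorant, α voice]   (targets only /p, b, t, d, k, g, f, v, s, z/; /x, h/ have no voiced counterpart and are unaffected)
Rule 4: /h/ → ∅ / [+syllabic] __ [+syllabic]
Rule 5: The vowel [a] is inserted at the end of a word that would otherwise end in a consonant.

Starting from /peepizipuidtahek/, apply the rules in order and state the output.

peebizibuiditaeka

Rule 1 (intervocalic voicing): /p/ is a voiceless obstruent between vowels /e/ and /i/, so it voices to [b]. /p/ is a voiceless obstruent between vowels /i/ and /u/, so it voices to [b]. /peepizipuidtahek/ → peebizibuidtahek.
Rule 2 (stop-cluster i-epenthesis): /d/ and /t/ form a stop–stop cluster, so [i] is inserted between them. /peebizibuidtahek/ → peebizibuiditahek.
Rule 3 (regressive voicing assimilation): no segment meets the environment; /peebizibuiditahek/ is unchanged.
Rule 4 (intervocalic h-deletion): /h/ occurs between vowels /a/ and /e/, so it deletes. /peebizibuiditahek/ → peebizibuiditaek.
Rule 5 (final a-epenthesis): the form ends in the consonant /k/, so [a] is inserted word-finally. /peebizibuiditaek/ → peebizibuiditaeka.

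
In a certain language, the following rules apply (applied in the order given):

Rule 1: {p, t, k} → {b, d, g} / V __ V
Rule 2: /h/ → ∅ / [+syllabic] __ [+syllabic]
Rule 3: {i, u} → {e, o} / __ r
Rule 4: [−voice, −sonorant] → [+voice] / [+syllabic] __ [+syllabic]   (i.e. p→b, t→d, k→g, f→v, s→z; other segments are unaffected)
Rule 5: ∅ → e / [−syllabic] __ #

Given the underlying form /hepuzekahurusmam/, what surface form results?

hebuzegaorusmame

Rule 1 (intervocalic voicing): /p/ is a voiceless stop between vowels /e/ and /u/, so it voices to [b]. /k/ is a voiceless stop between vowels /e/ and /a/, so it voices to [g]. /hepuzekahurusmam/ → hebuzegahurusmam.
Rule 2 (intervocalic h-deletion): /h/ occurs between vowels /a/ and /u/, so it deletes. /hebuzegahurusmam/ → hebuzegaurusmam.
Rule 3 (pre-rhotic lowering): /u/ is a high vowel immediately before /r/, so it lowers to [o]. /hebuzegaurusmam/ → hebuzegaorusmam.
Rule 4 (intervocalic voicing): no segment meets the environment; /hebuzegaorusmam/ is unchanged.
Rule 5 (final e-epenthesis): the form ends in the consonant /m/, so [e] is inserted word-finally. /hebuzegaorusmam/ → hebuzegaorusmame.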